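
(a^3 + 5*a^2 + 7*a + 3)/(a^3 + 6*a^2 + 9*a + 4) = (a + 3)/(a + 4)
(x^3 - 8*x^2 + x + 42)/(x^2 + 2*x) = x - 10 + 21/x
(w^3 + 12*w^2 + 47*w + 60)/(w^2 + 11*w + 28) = (w^2 + 8*w + 15)/(w + 7)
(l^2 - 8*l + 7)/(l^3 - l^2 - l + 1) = (l - 7)/(l^2 - 1)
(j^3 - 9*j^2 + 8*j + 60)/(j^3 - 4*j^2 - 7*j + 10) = (j - 6)/(j - 1)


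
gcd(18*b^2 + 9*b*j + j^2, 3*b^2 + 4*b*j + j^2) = 3*b + j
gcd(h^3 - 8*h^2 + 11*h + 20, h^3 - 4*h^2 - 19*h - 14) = h + 1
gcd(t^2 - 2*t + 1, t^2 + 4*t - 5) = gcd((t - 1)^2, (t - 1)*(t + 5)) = t - 1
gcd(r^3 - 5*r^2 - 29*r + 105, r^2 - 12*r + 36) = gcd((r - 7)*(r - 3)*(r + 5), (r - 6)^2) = 1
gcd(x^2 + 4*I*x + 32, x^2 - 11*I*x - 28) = x - 4*I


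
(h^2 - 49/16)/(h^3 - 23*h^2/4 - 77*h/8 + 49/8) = (4*h - 7)/(2*(2*h^2 - 15*h + 7))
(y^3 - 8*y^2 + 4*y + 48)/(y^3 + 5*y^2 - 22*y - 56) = (y - 6)/(y + 7)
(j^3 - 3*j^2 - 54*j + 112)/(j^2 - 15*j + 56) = (j^2 + 5*j - 14)/(j - 7)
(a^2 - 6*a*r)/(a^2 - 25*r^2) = a*(a - 6*r)/(a^2 - 25*r^2)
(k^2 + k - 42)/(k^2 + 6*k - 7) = (k - 6)/(k - 1)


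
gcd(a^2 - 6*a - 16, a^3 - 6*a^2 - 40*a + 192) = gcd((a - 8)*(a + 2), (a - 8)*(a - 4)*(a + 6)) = a - 8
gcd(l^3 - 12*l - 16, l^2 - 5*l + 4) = l - 4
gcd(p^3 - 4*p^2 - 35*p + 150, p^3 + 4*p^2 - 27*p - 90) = p^2 + p - 30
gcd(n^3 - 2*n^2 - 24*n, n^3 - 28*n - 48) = n^2 - 2*n - 24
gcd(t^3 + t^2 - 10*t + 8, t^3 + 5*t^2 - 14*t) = t - 2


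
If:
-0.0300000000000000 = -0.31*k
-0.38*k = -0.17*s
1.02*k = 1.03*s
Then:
No Solution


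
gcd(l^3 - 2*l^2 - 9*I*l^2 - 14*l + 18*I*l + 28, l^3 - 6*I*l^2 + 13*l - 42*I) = l^2 - 9*I*l - 14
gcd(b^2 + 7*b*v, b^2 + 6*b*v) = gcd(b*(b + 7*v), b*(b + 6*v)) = b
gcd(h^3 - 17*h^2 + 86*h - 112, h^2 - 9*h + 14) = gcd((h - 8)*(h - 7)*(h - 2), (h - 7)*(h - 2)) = h^2 - 9*h + 14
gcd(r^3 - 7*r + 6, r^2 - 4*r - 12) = 1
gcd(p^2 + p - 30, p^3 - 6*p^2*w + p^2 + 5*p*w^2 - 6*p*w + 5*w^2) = 1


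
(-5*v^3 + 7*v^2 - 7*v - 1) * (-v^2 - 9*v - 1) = 5*v^5 + 38*v^4 - 51*v^3 + 57*v^2 + 16*v + 1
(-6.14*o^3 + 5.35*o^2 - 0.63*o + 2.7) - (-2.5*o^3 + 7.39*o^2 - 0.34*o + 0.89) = -3.64*o^3 - 2.04*o^2 - 0.29*o + 1.81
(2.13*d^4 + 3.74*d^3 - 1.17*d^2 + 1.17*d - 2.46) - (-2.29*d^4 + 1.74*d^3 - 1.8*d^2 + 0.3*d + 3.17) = 4.42*d^4 + 2.0*d^3 + 0.63*d^2 + 0.87*d - 5.63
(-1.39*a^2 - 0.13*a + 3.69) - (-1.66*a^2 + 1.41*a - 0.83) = 0.27*a^2 - 1.54*a + 4.52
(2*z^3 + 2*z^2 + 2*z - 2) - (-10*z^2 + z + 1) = 2*z^3 + 12*z^2 + z - 3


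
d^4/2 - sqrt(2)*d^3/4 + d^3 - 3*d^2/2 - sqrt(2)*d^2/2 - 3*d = d*(d/2 + 1)*(d - 3*sqrt(2)/2)*(d + sqrt(2))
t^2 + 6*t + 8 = (t + 2)*(t + 4)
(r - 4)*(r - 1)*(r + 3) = r^3 - 2*r^2 - 11*r + 12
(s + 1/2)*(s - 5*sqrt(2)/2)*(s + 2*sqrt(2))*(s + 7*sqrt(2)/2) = s^4 + s^3/2 + 3*sqrt(2)*s^3 - 27*s^2/2 + 3*sqrt(2)*s^2/2 - 35*sqrt(2)*s - 27*s/4 - 35*sqrt(2)/2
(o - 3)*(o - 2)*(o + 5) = o^3 - 19*o + 30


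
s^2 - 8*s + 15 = (s - 5)*(s - 3)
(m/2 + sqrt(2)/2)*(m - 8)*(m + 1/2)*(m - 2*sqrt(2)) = m^4/2 - 15*m^3/4 - sqrt(2)*m^3/2 - 4*m^2 + 15*sqrt(2)*m^2/4 + 2*sqrt(2)*m + 15*m + 8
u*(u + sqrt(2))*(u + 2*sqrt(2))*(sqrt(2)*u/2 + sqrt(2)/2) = sqrt(2)*u^4/2 + sqrt(2)*u^3/2 + 3*u^3 + 2*sqrt(2)*u^2 + 3*u^2 + 2*sqrt(2)*u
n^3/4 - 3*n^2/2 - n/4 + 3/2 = (n/4 + 1/4)*(n - 6)*(n - 1)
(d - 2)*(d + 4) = d^2 + 2*d - 8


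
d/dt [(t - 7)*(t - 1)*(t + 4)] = 3*t^2 - 8*t - 25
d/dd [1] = 0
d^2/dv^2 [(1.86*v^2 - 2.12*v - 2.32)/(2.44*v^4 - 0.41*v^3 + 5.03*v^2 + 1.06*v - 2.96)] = (66.442176*v^8 - 162.624048*v^7 - 287.344444*v^6 - 146.353944*v^5 - 130.8192*v^4 - 414.233936*v^3 - 350.17752*v^2 - 246.71088*v - 55.007808)/(14.526784*v^12 - 7.322928*v^11 + 91.070316*v^10 - 11.328545*v^9 + 128.508705*v^8 + 65.239107*v^7 - 97.092709*v^6 + 69.766818*v^5 - 135.86346*v^4 - 104.27852*v^3 + 122.234976*v^2 + 27.861888*v - 25.934336)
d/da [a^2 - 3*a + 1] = 2*a - 3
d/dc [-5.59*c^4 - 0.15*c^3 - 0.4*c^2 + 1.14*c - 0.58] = -22.36*c^3 - 0.45*c^2 - 0.8*c + 1.14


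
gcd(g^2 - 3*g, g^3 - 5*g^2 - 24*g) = g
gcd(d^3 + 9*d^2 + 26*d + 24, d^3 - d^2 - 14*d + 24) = d + 4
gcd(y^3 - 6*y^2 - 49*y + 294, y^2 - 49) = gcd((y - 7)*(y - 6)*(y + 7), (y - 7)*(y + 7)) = y^2 - 49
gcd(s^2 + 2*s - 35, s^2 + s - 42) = s + 7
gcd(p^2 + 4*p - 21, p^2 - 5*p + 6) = p - 3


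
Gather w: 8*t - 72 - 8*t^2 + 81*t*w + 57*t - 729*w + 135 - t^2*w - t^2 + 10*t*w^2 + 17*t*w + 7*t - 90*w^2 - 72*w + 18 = -9*t^2 + 72*t + w^2*(10*t - 90) + w*(-t^2 + 98*t - 801) + 81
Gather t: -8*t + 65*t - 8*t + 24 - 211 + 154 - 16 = 49*t - 49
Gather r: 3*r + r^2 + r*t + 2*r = r^2 + r*(t + 5)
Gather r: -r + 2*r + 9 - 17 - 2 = r - 10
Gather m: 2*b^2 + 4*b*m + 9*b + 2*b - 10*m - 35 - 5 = 2*b^2 + 11*b + m*(4*b - 10) - 40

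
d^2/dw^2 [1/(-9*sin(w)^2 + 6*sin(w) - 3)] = 2*(18*sin(w)^4 - 9*sin(w)^3 - 31*sin(w)^2 + 19*sin(w) - 1)/(3*(3*sin(w)^2 - 2*sin(w) + 1)^3)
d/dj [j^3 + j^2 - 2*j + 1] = 3*j^2 + 2*j - 2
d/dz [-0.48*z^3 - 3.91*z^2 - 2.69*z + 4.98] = -1.44*z^2 - 7.82*z - 2.69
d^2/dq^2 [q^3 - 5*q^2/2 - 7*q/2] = 6*q - 5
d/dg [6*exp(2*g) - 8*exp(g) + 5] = (12*exp(g) - 8)*exp(g)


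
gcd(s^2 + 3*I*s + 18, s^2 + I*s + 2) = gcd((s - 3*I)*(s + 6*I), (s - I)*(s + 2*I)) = 1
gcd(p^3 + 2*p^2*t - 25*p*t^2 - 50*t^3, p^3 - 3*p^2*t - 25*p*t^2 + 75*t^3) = p^2 - 25*t^2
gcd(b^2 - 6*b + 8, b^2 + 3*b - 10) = b - 2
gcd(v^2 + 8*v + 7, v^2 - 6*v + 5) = 1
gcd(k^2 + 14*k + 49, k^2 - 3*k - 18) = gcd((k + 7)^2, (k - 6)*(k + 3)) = 1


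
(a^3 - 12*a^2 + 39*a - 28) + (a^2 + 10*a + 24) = a^3 - 11*a^2 + 49*a - 4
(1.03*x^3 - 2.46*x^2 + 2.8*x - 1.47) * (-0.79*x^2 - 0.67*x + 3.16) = -0.8137*x^5 + 1.2533*x^4 + 2.691*x^3 - 8.4883*x^2 + 9.8329*x - 4.6452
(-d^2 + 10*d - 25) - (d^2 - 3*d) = -2*d^2 + 13*d - 25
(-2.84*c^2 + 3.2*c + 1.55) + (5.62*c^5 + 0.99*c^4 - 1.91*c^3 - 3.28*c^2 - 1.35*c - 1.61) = 5.62*c^5 + 0.99*c^4 - 1.91*c^3 - 6.12*c^2 + 1.85*c - 0.0600000000000001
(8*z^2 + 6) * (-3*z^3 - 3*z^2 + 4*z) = -24*z^5 - 24*z^4 + 14*z^3 - 18*z^2 + 24*z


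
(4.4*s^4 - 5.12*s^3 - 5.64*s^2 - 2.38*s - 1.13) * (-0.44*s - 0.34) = -1.936*s^5 + 0.7568*s^4 + 4.2224*s^3 + 2.9648*s^2 + 1.3064*s + 0.3842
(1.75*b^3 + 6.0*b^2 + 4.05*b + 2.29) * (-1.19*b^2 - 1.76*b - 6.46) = -2.0825*b^5 - 10.22*b^4 - 26.6845*b^3 - 48.6131*b^2 - 30.1934*b - 14.7934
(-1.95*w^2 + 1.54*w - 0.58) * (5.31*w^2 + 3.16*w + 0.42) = -10.3545*w^4 + 2.0154*w^3 + 0.967600000000001*w^2 - 1.186*w - 0.2436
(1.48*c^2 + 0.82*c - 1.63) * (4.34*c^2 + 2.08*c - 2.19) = 6.4232*c^4 + 6.6372*c^3 - 8.6098*c^2 - 5.1862*c + 3.5697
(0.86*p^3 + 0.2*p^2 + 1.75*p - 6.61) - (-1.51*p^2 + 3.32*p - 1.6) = 0.86*p^3 + 1.71*p^2 - 1.57*p - 5.01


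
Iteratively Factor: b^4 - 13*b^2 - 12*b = (b + 3)*(b^3 - 3*b^2 - 4*b) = b*(b + 3)*(b^2 - 3*b - 4) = b*(b + 1)*(b + 3)*(b - 4)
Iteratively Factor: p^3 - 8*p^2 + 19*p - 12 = (p - 3)*(p^2 - 5*p + 4) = (p - 3)*(p - 1)*(p - 4)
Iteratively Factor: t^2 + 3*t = (t)*(t + 3)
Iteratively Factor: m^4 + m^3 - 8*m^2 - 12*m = (m - 3)*(m^3 + 4*m^2 + 4*m) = m*(m - 3)*(m^2 + 4*m + 4) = m*(m - 3)*(m + 2)*(m + 2)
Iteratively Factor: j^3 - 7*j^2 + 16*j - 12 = (j - 2)*(j^2 - 5*j + 6) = (j - 3)*(j - 2)*(j - 2)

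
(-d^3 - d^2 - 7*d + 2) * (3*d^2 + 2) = -3*d^5 - 3*d^4 - 23*d^3 + 4*d^2 - 14*d + 4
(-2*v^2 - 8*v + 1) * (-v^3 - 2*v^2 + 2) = 2*v^5 + 12*v^4 + 15*v^3 - 6*v^2 - 16*v + 2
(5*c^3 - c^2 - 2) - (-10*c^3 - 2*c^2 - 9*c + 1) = 15*c^3 + c^2 + 9*c - 3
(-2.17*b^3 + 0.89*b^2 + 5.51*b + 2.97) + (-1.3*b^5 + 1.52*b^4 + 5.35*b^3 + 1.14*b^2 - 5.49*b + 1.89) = -1.3*b^5 + 1.52*b^4 + 3.18*b^3 + 2.03*b^2 + 0.0199999999999996*b + 4.86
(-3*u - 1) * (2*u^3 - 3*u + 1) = -6*u^4 - 2*u^3 + 9*u^2 - 1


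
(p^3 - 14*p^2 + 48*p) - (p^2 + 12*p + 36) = p^3 - 15*p^2 + 36*p - 36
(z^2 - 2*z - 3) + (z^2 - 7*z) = 2*z^2 - 9*z - 3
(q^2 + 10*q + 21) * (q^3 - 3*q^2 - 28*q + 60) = q^5 + 7*q^4 - 37*q^3 - 283*q^2 + 12*q + 1260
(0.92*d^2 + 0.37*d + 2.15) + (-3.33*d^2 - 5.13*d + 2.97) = -2.41*d^2 - 4.76*d + 5.12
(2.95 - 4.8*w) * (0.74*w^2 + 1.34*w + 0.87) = -3.552*w^3 - 4.249*w^2 - 0.223*w + 2.5665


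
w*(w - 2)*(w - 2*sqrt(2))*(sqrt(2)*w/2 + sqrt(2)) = sqrt(2)*w^4/2 - 2*w^3 - 2*sqrt(2)*w^2 + 8*w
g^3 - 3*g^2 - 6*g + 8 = (g - 4)*(g - 1)*(g + 2)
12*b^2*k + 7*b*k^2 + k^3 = k*(3*b + k)*(4*b + k)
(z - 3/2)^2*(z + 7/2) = z^3 + z^2/2 - 33*z/4 + 63/8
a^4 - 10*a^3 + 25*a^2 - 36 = (a - 6)*(a - 3)*(a - 2)*(a + 1)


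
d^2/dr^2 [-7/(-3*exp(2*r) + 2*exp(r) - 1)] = 14*((1 - 6*exp(r))*(3*exp(2*r) - 2*exp(r) + 1) + 4*(3*exp(r) - 1)^2*exp(r))*exp(r)/(3*exp(2*r) - 2*exp(r) + 1)^3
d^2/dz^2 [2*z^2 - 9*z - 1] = 4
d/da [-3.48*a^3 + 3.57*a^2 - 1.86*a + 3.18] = -10.44*a^2 + 7.14*a - 1.86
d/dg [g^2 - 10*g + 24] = 2*g - 10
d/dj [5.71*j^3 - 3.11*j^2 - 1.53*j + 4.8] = 17.13*j^2 - 6.22*j - 1.53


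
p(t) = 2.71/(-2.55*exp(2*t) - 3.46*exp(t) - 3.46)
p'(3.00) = 0.00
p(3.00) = 0.00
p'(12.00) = 0.00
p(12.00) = 0.00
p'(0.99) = 0.13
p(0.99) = -0.09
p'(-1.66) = 0.13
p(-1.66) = -0.64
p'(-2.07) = 0.09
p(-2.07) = -0.69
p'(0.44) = 0.21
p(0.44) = -0.18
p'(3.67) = 0.00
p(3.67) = -0.00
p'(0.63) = 0.18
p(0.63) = -0.14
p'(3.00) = 0.00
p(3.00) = -0.00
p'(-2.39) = 0.07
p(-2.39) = -0.71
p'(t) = 2.71*(5.1*exp(2*t) + 3.46*exp(t))/(-2.55*exp(2*t) - 3.46*exp(t) - 3.46)^2 = (13.821*exp(t) + 9.3766)*exp(t)/(2.55*exp(2*t) + 3.46*exp(t) + 3.46)^2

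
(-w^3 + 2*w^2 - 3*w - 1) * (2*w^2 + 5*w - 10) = -2*w^5 - w^4 + 14*w^3 - 37*w^2 + 25*w + 10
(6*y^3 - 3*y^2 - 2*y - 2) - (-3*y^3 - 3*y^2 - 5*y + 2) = 9*y^3 + 3*y - 4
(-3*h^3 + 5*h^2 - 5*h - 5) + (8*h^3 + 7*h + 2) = 5*h^3 + 5*h^2 + 2*h - 3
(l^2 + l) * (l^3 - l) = l^5 + l^4 - l^3 - l^2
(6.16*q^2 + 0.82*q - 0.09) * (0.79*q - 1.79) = 4.8664*q^3 - 10.3786*q^2 - 1.5389*q + 0.1611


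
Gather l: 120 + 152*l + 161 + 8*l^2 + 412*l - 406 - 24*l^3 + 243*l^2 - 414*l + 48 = -24*l^3 + 251*l^2 + 150*l - 77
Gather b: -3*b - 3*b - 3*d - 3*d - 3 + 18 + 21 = -6*b - 6*d + 36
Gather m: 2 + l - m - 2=l - m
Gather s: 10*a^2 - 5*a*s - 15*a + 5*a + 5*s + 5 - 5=10*a^2 - 10*a + s*(5 - 5*a)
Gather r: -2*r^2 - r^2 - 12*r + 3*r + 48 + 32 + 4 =-3*r^2 - 9*r + 84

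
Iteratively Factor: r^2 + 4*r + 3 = (r + 1)*(r + 3)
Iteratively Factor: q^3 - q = (q - 1)*(q^2 + q) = (q - 1)*(q + 1)*(q)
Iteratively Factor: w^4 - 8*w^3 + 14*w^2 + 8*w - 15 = (w - 3)*(w^3 - 5*w^2 - w + 5) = (w - 5)*(w - 3)*(w^2 - 1) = (w - 5)*(w - 3)*(w - 1)*(w + 1)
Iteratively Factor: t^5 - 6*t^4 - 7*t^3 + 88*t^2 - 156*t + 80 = (t - 2)*(t^4 - 4*t^3 - 15*t^2 + 58*t - 40) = (t - 2)*(t + 4)*(t^3 - 8*t^2 + 17*t - 10) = (t - 5)*(t - 2)*(t + 4)*(t^2 - 3*t + 2) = (t - 5)*(t - 2)*(t - 1)*(t + 4)*(t - 2)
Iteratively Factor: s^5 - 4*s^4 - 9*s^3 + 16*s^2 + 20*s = (s + 1)*(s^4 - 5*s^3 - 4*s^2 + 20*s) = s*(s + 1)*(s^3 - 5*s^2 - 4*s + 20) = s*(s - 5)*(s + 1)*(s^2 - 4) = s*(s - 5)*(s - 2)*(s + 1)*(s + 2)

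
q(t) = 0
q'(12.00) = 0.00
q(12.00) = 0.00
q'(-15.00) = 0.00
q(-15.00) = 0.00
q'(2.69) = 0.00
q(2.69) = 0.00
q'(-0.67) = 0.00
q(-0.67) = 0.00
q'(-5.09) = 0.00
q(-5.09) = 0.00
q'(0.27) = 0.00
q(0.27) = 0.00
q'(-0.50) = 0.00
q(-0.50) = 0.00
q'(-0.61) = 0.00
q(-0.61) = 0.00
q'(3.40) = 0.00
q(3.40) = 0.00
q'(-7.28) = 0.00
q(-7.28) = 0.00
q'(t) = 0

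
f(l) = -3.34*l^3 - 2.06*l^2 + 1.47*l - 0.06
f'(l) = -10.02*l^2 - 4.12*l + 1.47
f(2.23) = -44.07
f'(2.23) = -57.55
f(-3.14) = 78.42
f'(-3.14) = -84.39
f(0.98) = -3.74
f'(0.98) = -12.19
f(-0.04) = -0.12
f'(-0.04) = 1.62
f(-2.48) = 34.57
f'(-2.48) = -49.94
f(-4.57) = 268.98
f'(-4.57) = -188.97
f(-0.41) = -0.78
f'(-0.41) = 1.47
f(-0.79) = -0.86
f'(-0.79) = -1.53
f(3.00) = -104.37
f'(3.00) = -101.07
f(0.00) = -0.06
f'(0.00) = 1.47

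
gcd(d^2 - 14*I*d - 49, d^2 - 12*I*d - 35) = d - 7*I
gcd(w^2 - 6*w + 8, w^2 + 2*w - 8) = w - 2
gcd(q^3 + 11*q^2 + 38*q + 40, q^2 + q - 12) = q + 4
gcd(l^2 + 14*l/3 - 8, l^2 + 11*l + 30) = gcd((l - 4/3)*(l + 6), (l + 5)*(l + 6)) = l + 6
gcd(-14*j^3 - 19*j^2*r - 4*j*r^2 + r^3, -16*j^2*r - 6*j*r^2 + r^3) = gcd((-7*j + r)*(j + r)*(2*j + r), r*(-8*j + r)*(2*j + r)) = 2*j + r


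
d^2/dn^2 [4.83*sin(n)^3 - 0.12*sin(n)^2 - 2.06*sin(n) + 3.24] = -1.5625*sin(n) + 10.8675*sin(3*n) - 0.24*cos(2*n)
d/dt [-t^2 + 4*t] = 4 - 2*t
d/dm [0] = 0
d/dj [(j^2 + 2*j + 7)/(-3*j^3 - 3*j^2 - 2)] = (3*j^4 + 12*j^3 + 69*j^2 + 38*j - 4)/(9*j^6 + 18*j^5 + 9*j^4 + 12*j^3 + 12*j^2 + 4)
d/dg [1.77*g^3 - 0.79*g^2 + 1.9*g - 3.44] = 5.31*g^2 - 1.58*g + 1.9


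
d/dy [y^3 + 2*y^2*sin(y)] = y*(2*y*cos(y) + 3*y + 4*sin(y))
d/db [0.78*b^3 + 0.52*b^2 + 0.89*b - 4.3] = 2.34*b^2 + 1.04*b + 0.89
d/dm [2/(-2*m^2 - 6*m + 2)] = (2*m + 3)/(m^2 + 3*m - 1)^2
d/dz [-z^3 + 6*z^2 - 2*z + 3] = -3*z^2 + 12*z - 2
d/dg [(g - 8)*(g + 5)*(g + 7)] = 3*g^2 + 8*g - 61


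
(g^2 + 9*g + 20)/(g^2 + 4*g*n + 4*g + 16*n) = (g + 5)/(g + 4*n)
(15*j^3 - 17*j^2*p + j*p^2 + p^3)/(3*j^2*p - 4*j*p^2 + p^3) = (5*j + p)/p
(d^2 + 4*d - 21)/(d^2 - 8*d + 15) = (d + 7)/(d - 5)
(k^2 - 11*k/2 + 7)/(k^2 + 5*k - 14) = (k - 7/2)/(k + 7)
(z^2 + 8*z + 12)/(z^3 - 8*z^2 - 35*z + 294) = (z + 2)/(z^2 - 14*z + 49)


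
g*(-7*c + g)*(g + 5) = -7*c*g^2 - 35*c*g + g^3 + 5*g^2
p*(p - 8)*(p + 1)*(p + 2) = p^4 - 5*p^3 - 22*p^2 - 16*p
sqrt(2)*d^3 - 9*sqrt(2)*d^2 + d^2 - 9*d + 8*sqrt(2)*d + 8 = (d - 8)*(d - 1)*(sqrt(2)*d + 1)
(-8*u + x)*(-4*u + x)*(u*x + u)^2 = 32*u^4*x^2 + 64*u^4*x + 32*u^4 - 12*u^3*x^3 - 24*u^3*x^2 - 12*u^3*x + u^2*x^4 + 2*u^2*x^3 + u^2*x^2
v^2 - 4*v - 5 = (v - 5)*(v + 1)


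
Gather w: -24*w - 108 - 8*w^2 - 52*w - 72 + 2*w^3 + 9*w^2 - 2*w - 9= 2*w^3 + w^2 - 78*w - 189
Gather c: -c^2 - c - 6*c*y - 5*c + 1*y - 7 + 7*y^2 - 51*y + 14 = -c^2 + c*(-6*y - 6) + 7*y^2 - 50*y + 7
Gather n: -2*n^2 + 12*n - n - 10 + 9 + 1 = -2*n^2 + 11*n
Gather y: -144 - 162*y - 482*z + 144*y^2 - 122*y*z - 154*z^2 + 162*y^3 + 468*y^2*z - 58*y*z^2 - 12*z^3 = 162*y^3 + y^2*(468*z + 144) + y*(-58*z^2 - 122*z - 162) - 12*z^3 - 154*z^2 - 482*z - 144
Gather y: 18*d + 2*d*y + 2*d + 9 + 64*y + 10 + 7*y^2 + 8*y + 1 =20*d + 7*y^2 + y*(2*d + 72) + 20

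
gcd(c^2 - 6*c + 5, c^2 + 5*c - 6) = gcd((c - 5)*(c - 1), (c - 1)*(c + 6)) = c - 1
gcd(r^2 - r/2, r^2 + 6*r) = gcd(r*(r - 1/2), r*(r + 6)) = r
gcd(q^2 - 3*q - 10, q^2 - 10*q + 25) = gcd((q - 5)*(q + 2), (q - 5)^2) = q - 5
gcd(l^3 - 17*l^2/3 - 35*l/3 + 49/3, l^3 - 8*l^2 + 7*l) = l^2 - 8*l + 7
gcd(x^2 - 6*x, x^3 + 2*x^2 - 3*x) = x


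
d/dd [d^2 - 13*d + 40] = 2*d - 13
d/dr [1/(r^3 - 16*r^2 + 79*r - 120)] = (-3*r^2 + 32*r - 79)/(r^3 - 16*r^2 + 79*r - 120)^2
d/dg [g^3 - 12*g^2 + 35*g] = 3*g^2 - 24*g + 35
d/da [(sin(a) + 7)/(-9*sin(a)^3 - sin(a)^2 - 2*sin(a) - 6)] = (18*sin(a)^3 + 190*sin(a)^2 + 14*sin(a) + 8)*cos(a)/(9*sin(a)^3 + sin(a)^2 + 2*sin(a) + 6)^2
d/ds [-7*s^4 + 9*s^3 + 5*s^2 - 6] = s*(-28*s^2 + 27*s + 10)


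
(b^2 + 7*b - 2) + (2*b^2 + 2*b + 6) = 3*b^2 + 9*b + 4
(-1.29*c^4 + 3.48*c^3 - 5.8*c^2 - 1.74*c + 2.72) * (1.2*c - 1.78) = -1.548*c^5 + 6.4722*c^4 - 13.1544*c^3 + 8.236*c^2 + 6.3612*c - 4.8416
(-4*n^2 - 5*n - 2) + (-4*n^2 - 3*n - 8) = -8*n^2 - 8*n - 10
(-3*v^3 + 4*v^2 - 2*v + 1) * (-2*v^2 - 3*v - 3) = 6*v^5 + v^4 + v^3 - 8*v^2 + 3*v - 3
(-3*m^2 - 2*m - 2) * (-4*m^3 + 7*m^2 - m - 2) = 12*m^5 - 13*m^4 - 3*m^3 - 6*m^2 + 6*m + 4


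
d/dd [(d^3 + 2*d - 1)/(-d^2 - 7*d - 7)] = (-d^4 - 14*d^3 - 19*d^2 - 2*d - 21)/(d^4 + 14*d^3 + 63*d^2 + 98*d + 49)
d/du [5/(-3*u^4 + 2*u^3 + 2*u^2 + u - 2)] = 5*(12*u^3 - 6*u^2 - 4*u - 1)/(-3*u^4 + 2*u^3 + 2*u^2 + u - 2)^2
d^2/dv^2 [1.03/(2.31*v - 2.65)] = 10.992366/(2.31*v - 2.65)^3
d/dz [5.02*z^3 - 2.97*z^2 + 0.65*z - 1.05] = 15.06*z^2 - 5.94*z + 0.65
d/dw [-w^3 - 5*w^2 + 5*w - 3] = -3*w^2 - 10*w + 5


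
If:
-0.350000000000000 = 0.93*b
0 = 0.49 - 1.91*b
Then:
No Solution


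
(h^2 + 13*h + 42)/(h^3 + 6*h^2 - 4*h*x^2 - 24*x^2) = (-h - 7)/(-h^2 + 4*x^2)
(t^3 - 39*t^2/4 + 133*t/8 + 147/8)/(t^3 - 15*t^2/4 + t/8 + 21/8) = (t - 7)/(t - 1)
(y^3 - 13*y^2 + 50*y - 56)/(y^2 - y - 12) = (y^2 - 9*y + 14)/(y + 3)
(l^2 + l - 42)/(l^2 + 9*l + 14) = (l - 6)/(l + 2)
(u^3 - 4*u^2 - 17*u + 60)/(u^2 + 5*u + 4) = (u^2 - 8*u + 15)/(u + 1)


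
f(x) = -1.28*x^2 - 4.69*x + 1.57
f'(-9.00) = 18.35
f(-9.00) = -59.90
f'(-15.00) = 33.71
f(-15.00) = -216.08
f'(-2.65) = 2.09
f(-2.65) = 5.01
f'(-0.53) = -3.33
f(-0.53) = 3.70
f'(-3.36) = 3.91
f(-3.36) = 2.88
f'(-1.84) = 0.02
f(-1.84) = 5.87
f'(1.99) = -9.78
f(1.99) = -12.83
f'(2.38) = -10.78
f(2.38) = -16.84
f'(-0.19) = -4.20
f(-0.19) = 2.41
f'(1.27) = -7.94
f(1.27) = -6.45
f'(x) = -2.56*x - 4.69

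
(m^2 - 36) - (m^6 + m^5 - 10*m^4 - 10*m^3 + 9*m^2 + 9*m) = -m^6 - m^5 + 10*m^4 + 10*m^3 - 8*m^2 - 9*m - 36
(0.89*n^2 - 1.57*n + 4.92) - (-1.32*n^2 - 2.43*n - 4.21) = 2.21*n^2 + 0.86*n + 9.13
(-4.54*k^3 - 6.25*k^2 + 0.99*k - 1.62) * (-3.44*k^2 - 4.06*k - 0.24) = 15.6176*k^5 + 39.9324*k^4 + 23.059*k^3 + 3.0534*k^2 + 6.3396*k + 0.3888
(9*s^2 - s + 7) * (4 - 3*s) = -27*s^3 + 39*s^2 - 25*s + 28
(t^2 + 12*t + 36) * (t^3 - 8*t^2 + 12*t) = t^5 + 4*t^4 - 48*t^3 - 144*t^2 + 432*t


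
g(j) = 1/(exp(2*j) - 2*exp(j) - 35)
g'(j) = (-2*exp(2*j) + 2*exp(j))/(exp(2*j) - 2*exp(j) - 35)^2 = 2*(1 - exp(j))*exp(j)/(-exp(2*j) + 2*exp(j) + 35)^2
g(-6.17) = -0.03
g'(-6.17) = 0.00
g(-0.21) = -0.03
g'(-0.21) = 0.00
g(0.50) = -0.03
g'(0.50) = -0.00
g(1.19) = -0.03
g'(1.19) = -0.02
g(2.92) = 0.00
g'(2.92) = -0.01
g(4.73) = 0.00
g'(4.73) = -0.00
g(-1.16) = -0.03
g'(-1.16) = 0.00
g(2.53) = 0.01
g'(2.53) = -0.03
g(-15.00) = -0.03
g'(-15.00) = 0.00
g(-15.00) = -0.03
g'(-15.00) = 0.00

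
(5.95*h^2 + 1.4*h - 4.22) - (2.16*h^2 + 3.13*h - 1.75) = 3.79*h^2 - 1.73*h - 2.47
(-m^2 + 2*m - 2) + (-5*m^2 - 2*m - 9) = -6*m^2 - 11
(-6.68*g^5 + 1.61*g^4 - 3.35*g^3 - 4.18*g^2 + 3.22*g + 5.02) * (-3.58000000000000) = 23.9144*g^5 - 5.7638*g^4 + 11.993*g^3 + 14.9644*g^2 - 11.5276*g - 17.9716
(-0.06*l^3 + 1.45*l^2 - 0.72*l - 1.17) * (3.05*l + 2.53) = -0.183*l^4 + 4.2707*l^3 + 1.4725*l^2 - 5.3901*l - 2.9601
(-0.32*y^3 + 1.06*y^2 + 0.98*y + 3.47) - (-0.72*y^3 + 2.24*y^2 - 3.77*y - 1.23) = 0.4*y^3 - 1.18*y^2 + 4.75*y + 4.7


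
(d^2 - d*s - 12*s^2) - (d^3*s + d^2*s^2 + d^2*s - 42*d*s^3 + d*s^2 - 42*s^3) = -d^3*s - d^2*s^2 - d^2*s + d^2 + 42*d*s^3 - d*s^2 - d*s + 42*s^3 - 12*s^2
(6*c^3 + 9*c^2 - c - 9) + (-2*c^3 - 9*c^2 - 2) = 4*c^3 - c - 11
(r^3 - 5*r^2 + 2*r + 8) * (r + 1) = r^4 - 4*r^3 - 3*r^2 + 10*r + 8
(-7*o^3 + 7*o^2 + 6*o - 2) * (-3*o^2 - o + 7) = 21*o^5 - 14*o^4 - 74*o^3 + 49*o^2 + 44*o - 14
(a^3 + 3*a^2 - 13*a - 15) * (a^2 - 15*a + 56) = a^5 - 12*a^4 - 2*a^3 + 348*a^2 - 503*a - 840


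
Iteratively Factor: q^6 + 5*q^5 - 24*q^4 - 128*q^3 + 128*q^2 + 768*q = (q - 3)*(q^5 + 8*q^4 - 128*q^2 - 256*q) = q*(q - 3)*(q^4 + 8*q^3 - 128*q - 256) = q*(q - 3)*(q + 4)*(q^3 + 4*q^2 - 16*q - 64) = q*(q - 3)*(q + 4)^2*(q^2 - 16) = q*(q - 4)*(q - 3)*(q + 4)^2*(q + 4)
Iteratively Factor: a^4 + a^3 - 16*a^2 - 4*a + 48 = (a + 4)*(a^3 - 3*a^2 - 4*a + 12) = (a - 2)*(a + 4)*(a^2 - a - 6) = (a - 2)*(a + 2)*(a + 4)*(a - 3)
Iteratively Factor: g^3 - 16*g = (g + 4)*(g^2 - 4*g) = (g - 4)*(g + 4)*(g)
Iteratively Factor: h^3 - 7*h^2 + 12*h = (h)*(h^2 - 7*h + 12) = h*(h - 4)*(h - 3)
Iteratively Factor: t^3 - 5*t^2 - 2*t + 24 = (t + 2)*(t^2 - 7*t + 12) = (t - 4)*(t + 2)*(t - 3)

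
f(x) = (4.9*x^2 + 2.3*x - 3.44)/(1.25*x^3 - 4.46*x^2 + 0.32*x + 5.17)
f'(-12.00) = -0.01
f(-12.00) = -0.24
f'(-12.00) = -0.01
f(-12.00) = -0.24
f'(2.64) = -38.57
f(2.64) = -17.77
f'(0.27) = 0.82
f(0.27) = -0.50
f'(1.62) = 88.51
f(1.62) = -18.73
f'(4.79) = -1.82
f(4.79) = 2.87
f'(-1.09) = 4.41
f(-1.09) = 0.06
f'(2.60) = -31.39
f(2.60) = -16.38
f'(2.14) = -2.94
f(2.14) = -10.31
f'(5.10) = -1.29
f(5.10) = 2.40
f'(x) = (9.8*x + 2.3)/(1.25*x^3 - 4.46*x^2 + 0.32*x + 5.17) + (-3.75*x^2 + 8.92*x - 0.32)*(4.9*x^2 + 2.3*x - 3.44)/(1.25*x^3 - 4.46*x^2 + 0.32*x + 5.17)^2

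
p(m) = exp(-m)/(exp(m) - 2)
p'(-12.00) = 81377.40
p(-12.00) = -81377.65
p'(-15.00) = 1634508.69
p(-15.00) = -1634508.94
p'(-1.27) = 1.73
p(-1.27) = -2.07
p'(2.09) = -0.05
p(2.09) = 0.02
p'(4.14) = -0.00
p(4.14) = 0.00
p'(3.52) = -0.00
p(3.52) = 0.00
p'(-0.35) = 0.50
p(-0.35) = -1.10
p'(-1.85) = 3.16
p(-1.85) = -3.45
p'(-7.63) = 1029.52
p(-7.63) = -1029.78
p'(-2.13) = 4.19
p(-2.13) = -4.47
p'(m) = -exp(-m)/(exp(m) - 2) - 1/(exp(m) - 2)^2 = 2*(1 - exp(m))*exp(-m)/(exp(2*m) - 4*exp(m) + 4)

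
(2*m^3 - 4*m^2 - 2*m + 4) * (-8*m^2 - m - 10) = -16*m^5 + 30*m^4 + 10*m^2 + 16*m - 40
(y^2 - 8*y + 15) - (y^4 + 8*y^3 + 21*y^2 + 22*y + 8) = -y^4 - 8*y^3 - 20*y^2 - 30*y + 7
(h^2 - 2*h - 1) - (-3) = h^2 - 2*h + 2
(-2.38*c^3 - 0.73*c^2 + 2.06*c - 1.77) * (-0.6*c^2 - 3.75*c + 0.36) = 1.428*c^5 + 9.363*c^4 + 0.6447*c^3 - 6.9258*c^2 + 7.3791*c - 0.6372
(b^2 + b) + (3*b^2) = 4*b^2 + b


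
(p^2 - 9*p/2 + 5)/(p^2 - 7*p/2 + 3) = (2*p - 5)/(2*p - 3)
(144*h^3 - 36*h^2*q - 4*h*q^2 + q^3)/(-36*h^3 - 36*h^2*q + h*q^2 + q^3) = (-4*h + q)/(h + q)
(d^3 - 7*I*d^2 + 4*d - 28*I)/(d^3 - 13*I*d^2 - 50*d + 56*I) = (d + 2*I)/(d - 4*I)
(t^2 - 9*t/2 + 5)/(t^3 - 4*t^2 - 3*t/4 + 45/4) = 2*(t - 2)/(2*t^2 - 3*t - 9)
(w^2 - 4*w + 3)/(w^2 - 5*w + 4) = (w - 3)/(w - 4)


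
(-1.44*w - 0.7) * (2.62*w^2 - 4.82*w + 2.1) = -3.7728*w^3 + 5.1068*w^2 + 0.35*w - 1.47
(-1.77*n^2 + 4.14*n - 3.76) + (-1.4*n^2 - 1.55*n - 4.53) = -3.17*n^2 + 2.59*n - 8.29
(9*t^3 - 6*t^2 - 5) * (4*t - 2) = 36*t^4 - 42*t^3 + 12*t^2 - 20*t + 10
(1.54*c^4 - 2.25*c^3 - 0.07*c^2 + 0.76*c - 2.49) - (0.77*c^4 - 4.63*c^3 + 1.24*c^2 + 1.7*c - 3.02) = 0.77*c^4 + 2.38*c^3 - 1.31*c^2 - 0.94*c + 0.53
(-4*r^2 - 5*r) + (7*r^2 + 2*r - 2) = 3*r^2 - 3*r - 2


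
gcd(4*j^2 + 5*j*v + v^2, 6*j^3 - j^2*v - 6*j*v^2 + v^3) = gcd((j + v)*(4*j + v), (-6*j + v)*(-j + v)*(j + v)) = j + v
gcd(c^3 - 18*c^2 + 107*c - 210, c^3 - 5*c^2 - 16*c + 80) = c - 5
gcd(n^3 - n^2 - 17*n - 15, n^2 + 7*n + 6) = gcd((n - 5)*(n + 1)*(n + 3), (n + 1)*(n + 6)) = n + 1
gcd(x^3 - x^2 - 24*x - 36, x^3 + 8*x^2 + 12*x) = x + 2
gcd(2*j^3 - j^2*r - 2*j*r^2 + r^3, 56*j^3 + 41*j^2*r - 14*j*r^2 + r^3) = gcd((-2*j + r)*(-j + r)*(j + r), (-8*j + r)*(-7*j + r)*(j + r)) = j + r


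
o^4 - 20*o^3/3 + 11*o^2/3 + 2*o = o*(o - 6)*(o - 1)*(o + 1/3)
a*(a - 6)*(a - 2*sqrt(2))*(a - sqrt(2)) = a^4 - 6*a^3 - 3*sqrt(2)*a^3 + 4*a^2 + 18*sqrt(2)*a^2 - 24*a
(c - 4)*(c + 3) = c^2 - c - 12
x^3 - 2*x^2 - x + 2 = (x - 2)*(x - 1)*(x + 1)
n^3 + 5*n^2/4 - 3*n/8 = n*(n - 1/4)*(n + 3/2)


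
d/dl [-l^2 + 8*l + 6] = 8 - 2*l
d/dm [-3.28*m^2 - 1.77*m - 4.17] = -6.56*m - 1.77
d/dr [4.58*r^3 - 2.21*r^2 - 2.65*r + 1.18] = 13.74*r^2 - 4.42*r - 2.65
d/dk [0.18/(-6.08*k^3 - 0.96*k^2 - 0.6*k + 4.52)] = (3.2832*k^2 + 0.3456*k + 0.108)/(6.08*k^3 + 0.96*k^2 + 0.6*k - 4.52)^2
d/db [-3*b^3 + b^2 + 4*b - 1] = -9*b^2 + 2*b + 4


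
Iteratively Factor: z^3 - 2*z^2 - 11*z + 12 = (z - 1)*(z^2 - z - 12) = (z - 4)*(z - 1)*(z + 3)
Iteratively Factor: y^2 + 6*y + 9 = (y + 3)*(y + 3)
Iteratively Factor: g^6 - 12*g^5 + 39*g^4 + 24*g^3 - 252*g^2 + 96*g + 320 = (g - 5)*(g^5 - 7*g^4 + 4*g^3 + 44*g^2 - 32*g - 64) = (g - 5)*(g - 4)*(g^4 - 3*g^3 - 8*g^2 + 12*g + 16) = (g - 5)*(g - 4)*(g + 2)*(g^3 - 5*g^2 + 2*g + 8) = (g - 5)*(g - 4)^2*(g + 2)*(g^2 - g - 2) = (g - 5)*(g - 4)^2*(g + 1)*(g + 2)*(g - 2)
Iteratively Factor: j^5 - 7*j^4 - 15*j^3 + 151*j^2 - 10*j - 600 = (j + 4)*(j^4 - 11*j^3 + 29*j^2 + 35*j - 150) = (j - 5)*(j + 4)*(j^3 - 6*j^2 - j + 30) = (j - 5)*(j - 3)*(j + 4)*(j^2 - 3*j - 10) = (j - 5)*(j - 3)*(j + 2)*(j + 4)*(j - 5)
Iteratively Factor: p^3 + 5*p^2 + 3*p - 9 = (p + 3)*(p^2 + 2*p - 3) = (p - 1)*(p + 3)*(p + 3)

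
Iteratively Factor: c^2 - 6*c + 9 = (c - 3)*(c - 3)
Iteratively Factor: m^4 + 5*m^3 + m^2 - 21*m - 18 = (m + 3)*(m^3 + 2*m^2 - 5*m - 6) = (m - 2)*(m + 3)*(m^2 + 4*m + 3) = (m - 2)*(m + 3)^2*(m + 1)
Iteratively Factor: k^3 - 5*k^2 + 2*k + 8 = (k + 1)*(k^2 - 6*k + 8) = (k - 2)*(k + 1)*(k - 4)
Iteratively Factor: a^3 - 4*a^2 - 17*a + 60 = (a - 5)*(a^2 + a - 12) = (a - 5)*(a + 4)*(a - 3)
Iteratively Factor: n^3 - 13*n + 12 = (n - 3)*(n^2 + 3*n - 4) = (n - 3)*(n + 4)*(n - 1)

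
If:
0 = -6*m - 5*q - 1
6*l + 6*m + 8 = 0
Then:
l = 5*q/6 - 7/6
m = -5*q/6 - 1/6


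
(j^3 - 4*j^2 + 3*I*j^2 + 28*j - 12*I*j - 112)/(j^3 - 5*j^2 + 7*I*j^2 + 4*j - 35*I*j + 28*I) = (j - 4*I)/(j - 1)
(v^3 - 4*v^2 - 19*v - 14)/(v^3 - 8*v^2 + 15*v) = (v^3 - 4*v^2 - 19*v - 14)/(v*(v^2 - 8*v + 15))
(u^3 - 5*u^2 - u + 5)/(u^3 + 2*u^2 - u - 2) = (u - 5)/(u + 2)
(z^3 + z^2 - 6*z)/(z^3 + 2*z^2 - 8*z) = (z + 3)/(z + 4)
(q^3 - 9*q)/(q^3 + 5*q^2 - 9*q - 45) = q/(q + 5)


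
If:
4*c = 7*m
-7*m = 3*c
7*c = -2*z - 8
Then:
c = 0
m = 0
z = -4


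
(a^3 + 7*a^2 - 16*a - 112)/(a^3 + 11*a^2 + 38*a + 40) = (a^2 + 3*a - 28)/(a^2 + 7*a + 10)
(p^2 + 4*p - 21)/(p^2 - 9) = (p + 7)/(p + 3)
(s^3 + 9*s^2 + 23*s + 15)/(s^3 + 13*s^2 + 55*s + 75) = (s + 1)/(s + 5)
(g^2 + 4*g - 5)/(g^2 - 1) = (g + 5)/(g + 1)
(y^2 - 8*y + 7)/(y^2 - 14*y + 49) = (y - 1)/(y - 7)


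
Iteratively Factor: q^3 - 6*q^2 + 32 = (q - 4)*(q^2 - 2*q - 8) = (q - 4)^2*(q + 2)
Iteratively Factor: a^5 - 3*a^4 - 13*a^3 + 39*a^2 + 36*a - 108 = (a - 3)*(a^4 - 13*a^2 + 36) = (a - 3)*(a + 3)*(a^3 - 3*a^2 - 4*a + 12) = (a - 3)^2*(a + 3)*(a^2 - 4) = (a - 3)^2*(a + 2)*(a + 3)*(a - 2)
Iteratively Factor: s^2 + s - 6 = (s + 3)*(s - 2)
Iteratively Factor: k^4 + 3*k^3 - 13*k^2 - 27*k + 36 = (k - 1)*(k^3 + 4*k^2 - 9*k - 36) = (k - 1)*(k + 3)*(k^2 + k - 12) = (k - 1)*(k + 3)*(k + 4)*(k - 3)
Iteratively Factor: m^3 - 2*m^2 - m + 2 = (m + 1)*(m^2 - 3*m + 2) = (m - 2)*(m + 1)*(m - 1)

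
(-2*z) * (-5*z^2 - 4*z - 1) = 10*z^3 + 8*z^2 + 2*z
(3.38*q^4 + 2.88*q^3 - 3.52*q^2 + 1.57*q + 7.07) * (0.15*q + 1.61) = 0.507*q^5 + 5.8738*q^4 + 4.1088*q^3 - 5.4317*q^2 + 3.5882*q + 11.3827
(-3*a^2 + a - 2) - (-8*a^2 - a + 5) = 5*a^2 + 2*a - 7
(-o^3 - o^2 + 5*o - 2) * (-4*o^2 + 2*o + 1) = 4*o^5 + 2*o^4 - 23*o^3 + 17*o^2 + o - 2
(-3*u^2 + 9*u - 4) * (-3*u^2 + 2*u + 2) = 9*u^4 - 33*u^3 + 24*u^2 + 10*u - 8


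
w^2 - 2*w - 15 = (w - 5)*(w + 3)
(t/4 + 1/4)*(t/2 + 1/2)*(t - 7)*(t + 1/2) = t^4/8 - 9*t^3/16 - 31*t^2/16 - 27*t/16 - 7/16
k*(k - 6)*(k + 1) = k^3 - 5*k^2 - 6*k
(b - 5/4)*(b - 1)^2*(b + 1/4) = b^4 - 3*b^3 + 43*b^2/16 - 3*b/8 - 5/16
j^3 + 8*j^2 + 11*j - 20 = (j - 1)*(j + 4)*(j + 5)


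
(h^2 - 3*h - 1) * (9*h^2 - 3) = 9*h^4 - 27*h^3 - 12*h^2 + 9*h + 3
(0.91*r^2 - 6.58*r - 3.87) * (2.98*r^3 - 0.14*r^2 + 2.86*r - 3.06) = 2.7118*r^5 - 19.7358*r^4 - 8.0088*r^3 - 21.0616*r^2 + 9.0666*r + 11.8422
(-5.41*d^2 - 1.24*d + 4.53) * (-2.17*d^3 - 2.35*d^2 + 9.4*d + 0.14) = 11.7397*d^5 + 15.4043*d^4 - 57.7701*d^3 - 23.0589*d^2 + 42.4084*d + 0.6342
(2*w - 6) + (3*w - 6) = 5*w - 12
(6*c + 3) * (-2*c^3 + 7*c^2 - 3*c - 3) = -12*c^4 + 36*c^3 + 3*c^2 - 27*c - 9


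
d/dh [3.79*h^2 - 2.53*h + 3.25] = 7.58*h - 2.53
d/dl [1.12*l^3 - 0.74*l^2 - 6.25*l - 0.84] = 3.36*l^2 - 1.48*l - 6.25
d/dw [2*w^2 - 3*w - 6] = 4*w - 3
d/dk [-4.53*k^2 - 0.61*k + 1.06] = -9.06*k - 0.61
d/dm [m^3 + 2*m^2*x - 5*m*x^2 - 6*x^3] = 3*m^2 + 4*m*x - 5*x^2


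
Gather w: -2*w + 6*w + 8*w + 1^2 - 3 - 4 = 12*w - 6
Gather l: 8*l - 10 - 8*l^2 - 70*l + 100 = -8*l^2 - 62*l + 90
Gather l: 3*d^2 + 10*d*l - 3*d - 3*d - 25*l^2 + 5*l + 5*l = 3*d^2 - 6*d - 25*l^2 + l*(10*d + 10)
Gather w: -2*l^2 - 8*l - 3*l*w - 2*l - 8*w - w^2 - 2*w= -2*l^2 - 10*l - w^2 + w*(-3*l - 10)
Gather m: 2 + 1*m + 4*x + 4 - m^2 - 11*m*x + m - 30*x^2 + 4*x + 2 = -m^2 + m*(2 - 11*x) - 30*x^2 + 8*x + 8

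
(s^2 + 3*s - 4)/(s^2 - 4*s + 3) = (s + 4)/(s - 3)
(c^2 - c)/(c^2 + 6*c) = (c - 1)/(c + 6)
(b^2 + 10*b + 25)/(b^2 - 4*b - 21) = (b^2 + 10*b + 25)/(b^2 - 4*b - 21)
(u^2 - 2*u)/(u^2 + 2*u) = (u - 2)/(u + 2)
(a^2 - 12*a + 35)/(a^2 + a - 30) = (a - 7)/(a + 6)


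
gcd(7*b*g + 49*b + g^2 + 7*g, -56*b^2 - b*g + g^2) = 7*b + g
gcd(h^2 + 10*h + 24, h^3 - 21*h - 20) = h + 4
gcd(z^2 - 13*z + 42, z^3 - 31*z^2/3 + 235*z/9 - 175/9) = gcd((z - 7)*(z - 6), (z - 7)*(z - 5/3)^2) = z - 7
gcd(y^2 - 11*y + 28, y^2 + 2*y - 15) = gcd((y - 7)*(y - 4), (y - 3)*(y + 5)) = 1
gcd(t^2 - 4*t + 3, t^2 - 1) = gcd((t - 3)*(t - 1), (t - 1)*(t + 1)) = t - 1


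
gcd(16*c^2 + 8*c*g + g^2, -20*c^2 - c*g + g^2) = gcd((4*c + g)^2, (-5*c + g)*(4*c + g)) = 4*c + g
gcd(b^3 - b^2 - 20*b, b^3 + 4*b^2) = b^2 + 4*b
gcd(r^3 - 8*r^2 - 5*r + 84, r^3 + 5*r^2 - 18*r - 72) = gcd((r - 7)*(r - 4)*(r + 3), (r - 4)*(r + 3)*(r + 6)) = r^2 - r - 12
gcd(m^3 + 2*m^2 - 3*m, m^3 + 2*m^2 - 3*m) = m^3 + 2*m^2 - 3*m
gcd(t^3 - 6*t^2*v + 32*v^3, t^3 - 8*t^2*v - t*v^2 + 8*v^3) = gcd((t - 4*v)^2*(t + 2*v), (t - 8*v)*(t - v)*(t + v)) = 1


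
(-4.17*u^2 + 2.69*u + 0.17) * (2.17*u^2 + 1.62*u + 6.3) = -9.0489*u^4 - 0.918100000000001*u^3 - 21.5443*u^2 + 17.2224*u + 1.071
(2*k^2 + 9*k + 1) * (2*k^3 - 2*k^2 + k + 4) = 4*k^5 + 14*k^4 - 14*k^3 + 15*k^2 + 37*k + 4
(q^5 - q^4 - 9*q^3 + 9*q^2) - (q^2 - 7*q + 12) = q^5 - q^4 - 9*q^3 + 8*q^2 + 7*q - 12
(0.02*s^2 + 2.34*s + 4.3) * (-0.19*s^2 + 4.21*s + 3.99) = -0.0038*s^4 - 0.3604*s^3 + 9.1142*s^2 + 27.4396*s + 17.157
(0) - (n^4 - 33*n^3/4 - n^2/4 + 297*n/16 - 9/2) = -n^4 + 33*n^3/4 + n^2/4 - 297*n/16 + 9/2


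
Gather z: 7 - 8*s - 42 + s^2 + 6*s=s^2 - 2*s - 35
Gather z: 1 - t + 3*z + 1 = -t + 3*z + 2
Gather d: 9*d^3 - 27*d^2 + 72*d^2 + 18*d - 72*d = 9*d^3 + 45*d^2 - 54*d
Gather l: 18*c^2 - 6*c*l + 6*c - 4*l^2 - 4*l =18*c^2 + 6*c - 4*l^2 + l*(-6*c - 4)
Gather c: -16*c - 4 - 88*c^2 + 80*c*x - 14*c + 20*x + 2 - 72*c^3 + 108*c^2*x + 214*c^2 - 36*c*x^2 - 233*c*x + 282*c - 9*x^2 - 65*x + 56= -72*c^3 + c^2*(108*x + 126) + c*(-36*x^2 - 153*x + 252) - 9*x^2 - 45*x + 54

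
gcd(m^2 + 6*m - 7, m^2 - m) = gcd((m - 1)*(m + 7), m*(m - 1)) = m - 1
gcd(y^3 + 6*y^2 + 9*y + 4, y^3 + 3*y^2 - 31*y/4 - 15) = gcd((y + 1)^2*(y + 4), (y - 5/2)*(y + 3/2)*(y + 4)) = y + 4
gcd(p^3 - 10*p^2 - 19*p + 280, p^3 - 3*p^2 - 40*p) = p^2 - 3*p - 40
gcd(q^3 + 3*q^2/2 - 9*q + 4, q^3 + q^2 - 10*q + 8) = q^2 + 2*q - 8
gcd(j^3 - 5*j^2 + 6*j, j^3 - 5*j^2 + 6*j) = j^3 - 5*j^2 + 6*j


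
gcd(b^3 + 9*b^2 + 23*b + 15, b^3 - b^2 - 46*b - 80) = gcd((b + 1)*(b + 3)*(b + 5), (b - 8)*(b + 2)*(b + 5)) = b + 5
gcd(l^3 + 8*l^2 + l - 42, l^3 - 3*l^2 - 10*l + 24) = l^2 + l - 6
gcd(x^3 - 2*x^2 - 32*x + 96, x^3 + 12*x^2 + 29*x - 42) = x + 6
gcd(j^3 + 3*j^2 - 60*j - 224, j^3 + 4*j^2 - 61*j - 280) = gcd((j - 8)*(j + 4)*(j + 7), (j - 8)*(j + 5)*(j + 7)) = j^2 - j - 56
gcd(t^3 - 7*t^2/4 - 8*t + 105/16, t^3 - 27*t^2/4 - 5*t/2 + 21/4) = t - 3/4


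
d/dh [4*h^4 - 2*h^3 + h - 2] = 16*h^3 - 6*h^2 + 1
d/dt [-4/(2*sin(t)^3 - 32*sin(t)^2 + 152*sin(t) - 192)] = 2*(3*sin(t)^2 - 32*sin(t) + 76)*cos(t)/(sin(t)^3 - 16*sin(t)^2 + 76*sin(t) - 96)^2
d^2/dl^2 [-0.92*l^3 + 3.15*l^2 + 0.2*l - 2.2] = 6.3 - 5.52*l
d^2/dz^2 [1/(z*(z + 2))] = 2*(z^2 + z*(z + 2) + (z + 2)^2)/(z^3*(z + 2)^3)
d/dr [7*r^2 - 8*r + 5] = 14*r - 8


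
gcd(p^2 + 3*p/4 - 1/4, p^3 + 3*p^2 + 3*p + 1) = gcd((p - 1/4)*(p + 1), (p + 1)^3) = p + 1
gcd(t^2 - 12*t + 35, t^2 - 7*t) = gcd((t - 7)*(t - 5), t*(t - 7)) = t - 7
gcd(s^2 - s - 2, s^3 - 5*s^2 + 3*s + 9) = s + 1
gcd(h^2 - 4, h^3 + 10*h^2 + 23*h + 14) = h + 2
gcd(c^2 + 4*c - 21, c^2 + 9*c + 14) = c + 7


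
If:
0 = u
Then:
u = 0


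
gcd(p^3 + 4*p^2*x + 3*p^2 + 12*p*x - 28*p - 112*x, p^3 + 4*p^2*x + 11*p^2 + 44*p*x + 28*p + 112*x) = p^2 + 4*p*x + 7*p + 28*x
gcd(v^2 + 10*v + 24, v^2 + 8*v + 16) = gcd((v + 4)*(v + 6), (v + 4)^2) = v + 4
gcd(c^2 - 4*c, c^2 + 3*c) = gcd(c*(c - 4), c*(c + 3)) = c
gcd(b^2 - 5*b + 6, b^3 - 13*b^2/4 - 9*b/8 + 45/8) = b - 3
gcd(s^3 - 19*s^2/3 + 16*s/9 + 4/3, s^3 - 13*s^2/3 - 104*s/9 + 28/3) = s^2 - 20*s/3 + 4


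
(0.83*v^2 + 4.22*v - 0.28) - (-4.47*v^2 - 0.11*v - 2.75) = 5.3*v^2 + 4.33*v + 2.47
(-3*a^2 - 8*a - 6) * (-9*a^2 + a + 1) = 27*a^4 + 69*a^3 + 43*a^2 - 14*a - 6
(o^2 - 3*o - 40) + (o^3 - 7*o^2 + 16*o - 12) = o^3 - 6*o^2 + 13*o - 52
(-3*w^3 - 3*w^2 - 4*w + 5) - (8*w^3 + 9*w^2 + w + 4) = -11*w^3 - 12*w^2 - 5*w + 1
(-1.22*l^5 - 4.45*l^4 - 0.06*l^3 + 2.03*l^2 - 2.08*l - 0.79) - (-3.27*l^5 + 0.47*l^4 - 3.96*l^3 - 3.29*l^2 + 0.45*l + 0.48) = 2.05*l^5 - 4.92*l^4 + 3.9*l^3 + 5.32*l^2 - 2.53*l - 1.27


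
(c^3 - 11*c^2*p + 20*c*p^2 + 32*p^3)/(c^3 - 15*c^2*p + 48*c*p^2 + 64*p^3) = (-c + 4*p)/(-c + 8*p)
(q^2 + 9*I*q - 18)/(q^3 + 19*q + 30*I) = (q + 6*I)/(q^2 - 3*I*q + 10)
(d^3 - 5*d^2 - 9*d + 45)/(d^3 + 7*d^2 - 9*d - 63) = (d - 5)/(d + 7)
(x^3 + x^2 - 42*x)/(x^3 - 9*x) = (x^2 + x - 42)/(x^2 - 9)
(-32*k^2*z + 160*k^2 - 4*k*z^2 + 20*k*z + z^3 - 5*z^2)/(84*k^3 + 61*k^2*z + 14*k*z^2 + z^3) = (-8*k*z + 40*k + z^2 - 5*z)/(21*k^2 + 10*k*z + z^2)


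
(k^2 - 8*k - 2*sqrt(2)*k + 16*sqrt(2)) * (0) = 0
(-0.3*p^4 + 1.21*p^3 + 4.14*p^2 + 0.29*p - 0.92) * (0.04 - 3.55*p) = 1.065*p^5 - 4.3075*p^4 - 14.6486*p^3 - 0.8639*p^2 + 3.2776*p - 0.0368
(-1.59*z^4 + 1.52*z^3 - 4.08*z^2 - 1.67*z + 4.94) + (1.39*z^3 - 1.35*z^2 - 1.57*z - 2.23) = -1.59*z^4 + 2.91*z^3 - 5.43*z^2 - 3.24*z + 2.71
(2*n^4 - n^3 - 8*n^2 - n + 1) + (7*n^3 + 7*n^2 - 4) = 2*n^4 + 6*n^3 - n^2 - n - 3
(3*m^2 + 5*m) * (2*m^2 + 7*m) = 6*m^4 + 31*m^3 + 35*m^2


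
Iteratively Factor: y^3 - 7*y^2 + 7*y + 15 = (y - 5)*(y^2 - 2*y - 3) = (y - 5)*(y + 1)*(y - 3)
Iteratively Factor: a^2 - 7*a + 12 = (a - 4)*(a - 3)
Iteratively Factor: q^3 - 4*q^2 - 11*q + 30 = (q - 2)*(q^2 - 2*q - 15) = (q - 5)*(q - 2)*(q + 3)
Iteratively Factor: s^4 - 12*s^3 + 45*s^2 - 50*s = (s)*(s^3 - 12*s^2 + 45*s - 50) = s*(s - 2)*(s^2 - 10*s + 25) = s*(s - 5)*(s - 2)*(s - 5)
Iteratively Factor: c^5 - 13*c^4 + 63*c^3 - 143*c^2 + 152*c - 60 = (c - 2)*(c^4 - 11*c^3 + 41*c^2 - 61*c + 30) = (c - 5)*(c - 2)*(c^3 - 6*c^2 + 11*c - 6) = (c - 5)*(c - 2)^2*(c^2 - 4*c + 3) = (c - 5)*(c - 3)*(c - 2)^2*(c - 1)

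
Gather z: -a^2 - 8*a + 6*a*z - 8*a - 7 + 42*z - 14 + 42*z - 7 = -a^2 - 16*a + z*(6*a + 84) - 28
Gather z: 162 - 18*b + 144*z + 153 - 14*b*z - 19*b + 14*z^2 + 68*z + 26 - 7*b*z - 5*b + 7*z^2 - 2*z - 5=-42*b + 21*z^2 + z*(210 - 21*b) + 336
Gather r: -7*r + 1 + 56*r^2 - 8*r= 56*r^2 - 15*r + 1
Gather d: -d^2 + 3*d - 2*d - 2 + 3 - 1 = -d^2 + d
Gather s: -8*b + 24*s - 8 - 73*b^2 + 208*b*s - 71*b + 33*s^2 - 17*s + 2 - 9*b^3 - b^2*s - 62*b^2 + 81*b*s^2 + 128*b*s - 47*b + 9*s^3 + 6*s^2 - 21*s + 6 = -9*b^3 - 135*b^2 - 126*b + 9*s^3 + s^2*(81*b + 39) + s*(-b^2 + 336*b - 14)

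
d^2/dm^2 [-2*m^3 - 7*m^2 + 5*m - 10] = -12*m - 14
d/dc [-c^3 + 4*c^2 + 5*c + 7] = -3*c^2 + 8*c + 5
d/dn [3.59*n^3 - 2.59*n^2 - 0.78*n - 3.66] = 10.77*n^2 - 5.18*n - 0.78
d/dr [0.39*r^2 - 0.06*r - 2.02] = 0.78*r - 0.06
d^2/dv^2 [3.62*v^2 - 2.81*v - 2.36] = 7.24000000000000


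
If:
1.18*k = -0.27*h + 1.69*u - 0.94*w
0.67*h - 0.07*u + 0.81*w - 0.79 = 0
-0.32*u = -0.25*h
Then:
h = 1.28390045708481 - 1.31640426612494*w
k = 1.1427938125694 - 1.96833547098674*w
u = 1.00304723209751 - 1.02844083291011*w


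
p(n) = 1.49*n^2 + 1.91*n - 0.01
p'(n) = 2.98*n + 1.91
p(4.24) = 34.88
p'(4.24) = 14.55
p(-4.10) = 17.21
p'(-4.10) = -10.31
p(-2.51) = 4.58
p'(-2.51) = -5.57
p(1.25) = 4.71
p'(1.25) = 5.64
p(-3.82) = 14.44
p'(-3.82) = -9.47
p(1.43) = 5.77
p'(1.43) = 6.17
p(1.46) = 5.95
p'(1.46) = 6.26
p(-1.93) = 1.85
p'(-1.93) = -3.84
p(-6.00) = 42.17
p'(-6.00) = -15.97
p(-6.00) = 42.17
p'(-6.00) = -15.97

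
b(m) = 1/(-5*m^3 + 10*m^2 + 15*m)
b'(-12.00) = 0.00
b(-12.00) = 0.00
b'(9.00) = 0.00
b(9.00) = 0.00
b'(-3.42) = 0.00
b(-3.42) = 0.00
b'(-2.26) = 0.02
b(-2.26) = 0.01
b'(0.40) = -0.39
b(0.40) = 0.14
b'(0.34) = -0.55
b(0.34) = 0.17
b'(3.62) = 0.04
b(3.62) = -0.02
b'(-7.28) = 0.00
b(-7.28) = 0.00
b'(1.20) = -0.03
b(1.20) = 0.04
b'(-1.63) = 0.10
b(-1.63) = 0.04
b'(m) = (15*m^2 - 20*m - 15)/(-5*m^3 + 10*m^2 + 15*m)^2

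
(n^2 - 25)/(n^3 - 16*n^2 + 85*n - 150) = (n + 5)/(n^2 - 11*n + 30)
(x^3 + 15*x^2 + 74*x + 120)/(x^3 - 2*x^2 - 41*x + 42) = (x^2 + 9*x + 20)/(x^2 - 8*x + 7)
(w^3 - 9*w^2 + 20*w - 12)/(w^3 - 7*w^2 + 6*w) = (w - 2)/w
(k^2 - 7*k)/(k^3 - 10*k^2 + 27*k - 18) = k*(k - 7)/(k^3 - 10*k^2 + 27*k - 18)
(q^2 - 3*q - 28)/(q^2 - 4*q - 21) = (q + 4)/(q + 3)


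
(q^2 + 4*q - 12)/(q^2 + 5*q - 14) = (q + 6)/(q + 7)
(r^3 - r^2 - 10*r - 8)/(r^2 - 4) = (r^2 - 3*r - 4)/(r - 2)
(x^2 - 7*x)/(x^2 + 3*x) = (x - 7)/(x + 3)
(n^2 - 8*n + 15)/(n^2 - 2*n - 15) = (n - 3)/(n + 3)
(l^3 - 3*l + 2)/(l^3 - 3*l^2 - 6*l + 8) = (l - 1)/(l - 4)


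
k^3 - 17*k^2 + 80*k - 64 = (k - 8)^2*(k - 1)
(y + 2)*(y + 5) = y^2 + 7*y + 10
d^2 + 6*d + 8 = (d + 2)*(d + 4)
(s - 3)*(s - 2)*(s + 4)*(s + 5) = s^4 + 4*s^3 - 19*s^2 - 46*s + 120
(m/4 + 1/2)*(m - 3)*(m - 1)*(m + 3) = m^4/4 + m^3/4 - 11*m^2/4 - 9*m/4 + 9/2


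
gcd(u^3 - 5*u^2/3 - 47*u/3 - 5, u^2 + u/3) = u + 1/3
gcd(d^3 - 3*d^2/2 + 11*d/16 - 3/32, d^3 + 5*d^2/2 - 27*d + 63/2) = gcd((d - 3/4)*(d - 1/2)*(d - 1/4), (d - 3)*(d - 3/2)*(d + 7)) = 1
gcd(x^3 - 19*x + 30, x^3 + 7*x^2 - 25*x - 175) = x + 5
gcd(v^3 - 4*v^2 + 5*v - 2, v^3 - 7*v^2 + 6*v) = v - 1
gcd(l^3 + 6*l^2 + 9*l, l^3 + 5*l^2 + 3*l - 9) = l^2 + 6*l + 9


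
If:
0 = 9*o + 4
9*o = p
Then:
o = -4/9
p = -4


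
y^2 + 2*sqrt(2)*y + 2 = (y + sqrt(2))^2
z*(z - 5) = z^2 - 5*z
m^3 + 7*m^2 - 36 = (m - 2)*(m + 3)*(m + 6)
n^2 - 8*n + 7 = (n - 7)*(n - 1)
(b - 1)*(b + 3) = b^2 + 2*b - 3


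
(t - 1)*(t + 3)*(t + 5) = t^3 + 7*t^2 + 7*t - 15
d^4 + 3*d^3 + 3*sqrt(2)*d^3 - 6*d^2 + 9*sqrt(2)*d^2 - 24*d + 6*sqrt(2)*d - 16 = (d + 1)*(d + 2)*(d - sqrt(2))*(d + 4*sqrt(2))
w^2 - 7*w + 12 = (w - 4)*(w - 3)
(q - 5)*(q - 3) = q^2 - 8*q + 15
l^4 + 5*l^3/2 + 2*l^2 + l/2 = l*(l + 1/2)*(l + 1)^2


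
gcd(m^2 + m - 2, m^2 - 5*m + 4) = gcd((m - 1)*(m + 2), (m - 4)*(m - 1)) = m - 1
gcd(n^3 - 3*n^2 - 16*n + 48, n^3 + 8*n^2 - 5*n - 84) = n^2 + n - 12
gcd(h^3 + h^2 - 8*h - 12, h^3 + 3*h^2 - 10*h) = 1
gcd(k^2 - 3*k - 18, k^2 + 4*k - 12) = 1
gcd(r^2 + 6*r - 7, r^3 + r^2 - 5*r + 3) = r - 1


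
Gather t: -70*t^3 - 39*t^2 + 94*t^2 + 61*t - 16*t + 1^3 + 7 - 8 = -70*t^3 + 55*t^2 + 45*t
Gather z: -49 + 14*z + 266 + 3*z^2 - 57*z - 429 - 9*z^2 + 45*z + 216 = -6*z^2 + 2*z + 4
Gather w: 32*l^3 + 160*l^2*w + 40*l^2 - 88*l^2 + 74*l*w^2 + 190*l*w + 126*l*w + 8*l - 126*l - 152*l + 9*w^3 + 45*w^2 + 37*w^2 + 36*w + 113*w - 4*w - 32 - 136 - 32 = 32*l^3 - 48*l^2 - 270*l + 9*w^3 + w^2*(74*l + 82) + w*(160*l^2 + 316*l + 145) - 200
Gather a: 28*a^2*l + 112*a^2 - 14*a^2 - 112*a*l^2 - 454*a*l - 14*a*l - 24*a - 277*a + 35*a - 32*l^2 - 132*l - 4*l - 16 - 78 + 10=a^2*(28*l + 98) + a*(-112*l^2 - 468*l - 266) - 32*l^2 - 136*l - 84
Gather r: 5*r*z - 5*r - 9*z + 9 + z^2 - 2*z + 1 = r*(5*z - 5) + z^2 - 11*z + 10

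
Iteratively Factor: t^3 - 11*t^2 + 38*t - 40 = (t - 4)*(t^2 - 7*t + 10) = (t - 5)*(t - 4)*(t - 2)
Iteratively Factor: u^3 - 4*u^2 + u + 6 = (u + 1)*(u^2 - 5*u + 6) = (u - 2)*(u + 1)*(u - 3)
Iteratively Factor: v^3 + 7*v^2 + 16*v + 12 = (v + 3)*(v^2 + 4*v + 4) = (v + 2)*(v + 3)*(v + 2)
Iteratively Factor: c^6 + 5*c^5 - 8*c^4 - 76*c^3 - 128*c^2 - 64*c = (c + 2)*(c^5 + 3*c^4 - 14*c^3 - 48*c^2 - 32*c) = (c - 4)*(c + 2)*(c^4 + 7*c^3 + 14*c^2 + 8*c) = c*(c - 4)*(c + 2)*(c^3 + 7*c^2 + 14*c + 8) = c*(c - 4)*(c + 2)^2*(c^2 + 5*c + 4) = c*(c - 4)*(c + 2)^2*(c + 4)*(c + 1)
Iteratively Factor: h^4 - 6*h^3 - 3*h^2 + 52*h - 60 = (h - 2)*(h^3 - 4*h^2 - 11*h + 30) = (h - 2)^2*(h^2 - 2*h - 15) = (h - 5)*(h - 2)^2*(h + 3)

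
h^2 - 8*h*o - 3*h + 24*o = (h - 3)*(h - 8*o)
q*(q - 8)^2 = q^3 - 16*q^2 + 64*q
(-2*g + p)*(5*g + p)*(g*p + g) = -10*g^3*p - 10*g^3 + 3*g^2*p^2 + 3*g^2*p + g*p^3 + g*p^2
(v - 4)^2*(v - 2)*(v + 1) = v^4 - 9*v^3 + 22*v^2 - 32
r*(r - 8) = r^2 - 8*r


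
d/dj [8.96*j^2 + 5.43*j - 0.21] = 17.92*j + 5.43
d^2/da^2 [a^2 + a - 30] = 2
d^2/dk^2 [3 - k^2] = -2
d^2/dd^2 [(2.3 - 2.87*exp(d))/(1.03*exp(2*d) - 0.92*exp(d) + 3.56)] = (-3.044783*exp(4*d) + 7.040668*exp(3*d) + 56.603856*exp(2*d) - 41.187664*exp(d) - 28.840272)*exp(d)/(1.092727*exp(6*d) - 2.928084*exp(5*d) + 13.945788*exp(4*d) - 21.019424*exp(3*d) + 48.200976*exp(2*d) - 34.979136*exp(d) + 45.118016)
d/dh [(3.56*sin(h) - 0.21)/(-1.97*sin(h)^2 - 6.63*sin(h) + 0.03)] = (7.0132*sin(h)^2 - 0.827400000000001*sin(h) - 1.2855)*cos(h)/(3.8809*sin(h)^4 + 26.1222*sin(h)^3 + 43.8387*sin(h)^2 - 0.3978*sin(h) + 0.0009)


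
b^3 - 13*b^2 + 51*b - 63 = (b - 7)*(b - 3)^2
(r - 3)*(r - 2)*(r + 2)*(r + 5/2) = r^4 - r^3/2 - 23*r^2/2 + 2*r + 30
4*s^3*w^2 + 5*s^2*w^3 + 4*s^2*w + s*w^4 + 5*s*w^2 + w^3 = w*(s + w)*(4*s + w)*(s*w + 1)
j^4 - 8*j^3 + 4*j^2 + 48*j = j*(j - 6)*(j - 4)*(j + 2)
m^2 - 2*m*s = m*(m - 2*s)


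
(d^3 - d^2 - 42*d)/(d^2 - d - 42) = d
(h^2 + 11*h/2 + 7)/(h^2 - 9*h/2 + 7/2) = (2*h^2 + 11*h + 14)/(2*h^2 - 9*h + 7)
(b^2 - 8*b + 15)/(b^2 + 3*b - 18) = (b - 5)/(b + 6)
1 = 1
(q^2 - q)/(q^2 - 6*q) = (q - 1)/(q - 6)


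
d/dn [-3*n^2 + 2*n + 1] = 2 - 6*n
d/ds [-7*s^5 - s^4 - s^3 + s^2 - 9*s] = -35*s^4 - 4*s^3 - 3*s^2 + 2*s - 9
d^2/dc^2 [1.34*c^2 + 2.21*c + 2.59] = 2.68000000000000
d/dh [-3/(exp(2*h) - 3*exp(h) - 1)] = (6*exp(h) - 9)*exp(h)/(-exp(2*h) + 3*exp(h) + 1)^2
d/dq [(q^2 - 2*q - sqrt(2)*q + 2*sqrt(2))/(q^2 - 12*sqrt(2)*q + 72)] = (-11*sqrt(2)*q^2 + 2*q^2 - 4*sqrt(2)*q + 144*q - 72*sqrt(2) - 96)/(q^4 - 24*sqrt(2)*q^3 + 432*q^2 - 1728*sqrt(2)*q + 5184)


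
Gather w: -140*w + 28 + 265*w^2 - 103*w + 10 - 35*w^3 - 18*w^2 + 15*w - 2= -35*w^3 + 247*w^2 - 228*w + 36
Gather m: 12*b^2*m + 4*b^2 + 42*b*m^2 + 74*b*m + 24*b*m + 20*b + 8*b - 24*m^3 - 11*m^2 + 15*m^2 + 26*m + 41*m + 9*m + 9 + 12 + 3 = 4*b^2 + 28*b - 24*m^3 + m^2*(42*b + 4) + m*(12*b^2 + 98*b + 76) + 24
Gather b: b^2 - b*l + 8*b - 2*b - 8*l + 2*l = b^2 + b*(6 - l) - 6*l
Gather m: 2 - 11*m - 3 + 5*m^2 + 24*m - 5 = 5*m^2 + 13*m - 6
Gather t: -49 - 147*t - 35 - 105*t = -252*t - 84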